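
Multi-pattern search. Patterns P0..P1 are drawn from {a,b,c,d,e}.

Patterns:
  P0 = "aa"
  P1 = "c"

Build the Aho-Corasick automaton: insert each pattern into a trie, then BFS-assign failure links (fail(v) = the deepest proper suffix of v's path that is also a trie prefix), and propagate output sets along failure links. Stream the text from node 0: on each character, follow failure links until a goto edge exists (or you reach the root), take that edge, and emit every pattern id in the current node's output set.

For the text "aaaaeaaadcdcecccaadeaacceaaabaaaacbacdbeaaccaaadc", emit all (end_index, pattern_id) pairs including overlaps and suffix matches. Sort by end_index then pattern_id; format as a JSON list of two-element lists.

Construct AC machine:
Trie nodes:
  n0 'ε': a→1 c→3
  n1 'a': a→2
  n2 'aa': ·  [P0 ends]
  n3 'c': ·  [P1 ends]

BFS fail/out derivation:
  n1('a'): parent n0 fail=0; on 'a' 0 → fail=0;  out ∅∪∅=∅
  n3('c'): parent n0 fail=0; on 'c' 0 → fail=0;  out {1}∪∅={1}
  n2('aa'): parent n1 fail=0; on 'a' 0 → fail=1;  out {0}∪∅={0}

Run:
pos 0 'a': at 1
pos 1 'a': at 2  emit P0@[0:1]
pos 2 'a': at 2 ·f  emit P0@[1:2]
pos 3 'a': at 2 ·f  emit P0@[2:3]
pos 4 'e': at 0 ·f
pos 5 'a': at 1
pos 6 'a': at 2  emit P0@[5:6]
pos 7 'a': at 2 ·f  emit P0@[6:7]
pos 8 'd': at 0 ·f
pos 9 'c': at 3  emit P1@[9:9]
pos 10 'd': at 0 ·f
pos 11 'c': at 3  emit P1@[11:11]
pos 12 'e': at 0 ·f
pos 13 'c': at 3  emit P1@[13:13]
pos 14 'c': at 3 ·f  emit P1@[14:14]
pos 15 'c': at 3 ·f  emit P1@[15:15]
pos 16 'a': at 1 ·f
pos 17 'a': at 2  emit P0@[16:17]
pos 18 'd': at 0 ·f
pos 19 'e': at 0
pos 20 'a': at 1
pos 21 'a': at 2  emit P0@[20:21]
pos 22 'c': at 3 ·f  emit P1@[22:22]
pos 23 'c': at 3 ·f  emit P1@[23:23]
pos 24 'e': at 0 ·f
pos 25 'a': at 1
pos 26 'a': at 2  emit P0@[25:26]
pos 27 'a': at 2 ·f  emit P0@[26:27]
pos 28 'b': at 0 ·f
pos 29 'a': at 1
pos 30 'a': at 2  emit P0@[29:30]
pos 31 'a': at 2 ·f  emit P0@[30:31]
pos 32 'a': at 2 ·f  emit P0@[31:32]
pos 33 'c': at 3 ·f  emit P1@[33:33]
pos 34 'b': at 0 ·f
pos 35 'a': at 1
pos 36 'c': at 3 ·f  emit P1@[36:36]
pos 37 'd': at 0 ·f
pos 38 'b': at 0
pos 39 'e': at 0
pos 40 'a': at 1
pos 41 'a': at 2  emit P0@[40:41]
pos 42 'c': at 3 ·f  emit P1@[42:42]
pos 43 'c': at 3 ·f  emit P1@[43:43]
pos 44 'a': at 1 ·f
pos 45 'a': at 2  emit P0@[44:45]
pos 46 'a': at 2 ·f  emit P0@[45:46]
pos 47 'd': at 0 ·f
pos 48 'c': at 3  emit P1@[48:48]

All matches (sorted): [[1,0],[2,0],[3,0],[6,0],[7,0],[9,1],[11,1],[13,1],[14,1],[15,1],[17,0],[21,0],[22,1],[23,1],[26,0],[27,0],[30,0],[31,0],[32,0],[33,1],[36,1],[41,0],[42,1],[43,1],[45,0],[46,0],[48,1]]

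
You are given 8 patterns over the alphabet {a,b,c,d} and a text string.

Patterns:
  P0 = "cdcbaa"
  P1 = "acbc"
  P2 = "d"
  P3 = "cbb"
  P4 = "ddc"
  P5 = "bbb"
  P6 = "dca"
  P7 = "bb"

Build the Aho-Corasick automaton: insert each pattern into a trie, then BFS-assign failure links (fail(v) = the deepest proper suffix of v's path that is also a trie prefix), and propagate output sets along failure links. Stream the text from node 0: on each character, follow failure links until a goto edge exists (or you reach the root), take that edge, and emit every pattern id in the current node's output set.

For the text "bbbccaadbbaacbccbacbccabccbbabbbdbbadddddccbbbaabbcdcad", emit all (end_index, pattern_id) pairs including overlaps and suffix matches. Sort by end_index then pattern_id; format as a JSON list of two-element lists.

Build:
Trie nodes:
  n0 'ε': a→7 b→16 c→1 d→11
  n1 'c': b→12 d→2
  n2 'cd': c→3
  n3 'cdc': b→4
  n4 'cdcb': a→5
  n5 'cdcba': a→6
  n6 'cdcbaa': ·  [P0 ends]
  n7 'a': c→8
  n8 'ac': b→9
  n9 'acb': c→10
  n10 'acbc': ·  [P1 ends]
  n11 'd': c→19 d→14  [P2 ends]
  n12 'cb': b→13
  n13 'cbb': ·  [P3 ends]
  n14 'dd': c→15
  n15 'ddc': ·  [P4 ends]
  n16 'b': b→17
  n17 'bb': b→18  [P7 ends]
  n18 'bbb': ·  [P5 ends]
  n19 'dc': a→20
  n20 'dca': ·  [P6 ends]

Failure links (BFS by depth):
  n1('c'): parent n0 fail=0; on 'c' 0 → fail=0;  out ∅∪∅=∅
  n7('a'): parent n0 fail=0; on 'a' 0 → fail=0;  out ∅∪∅=∅
  n11('d'): parent n0 fail=0; on 'd' 0 → fail=0;  out {2}∪∅={2}
  n16('b'): parent n0 fail=0; on 'b' 0 → fail=0;  out ∅∪∅=∅
  n2('cd'): parent n1 fail=0; on 'd' 0 → fail=11;  out ∅∪{2}={2}
  n8('ac'): parent n7 fail=0; on 'c' 0 → fail=1;  out ∅∪∅=∅
  n12('cb'): parent n1 fail=0; on 'b' 0 → fail=16;  out ∅∪∅=∅
  n14('dd'): parent n11 fail=0; on 'd' 0 → fail=11;  out ∅∪{2}={2}
  n17('bb'): parent n16 fail=0; on 'b' 0 → fail=16;  out {7}∪∅={7}
  n19('dc'): parent n11 fail=0; on 'c' 0 → fail=1;  out ∅∪∅=∅
  n3('cdc'): parent n2 fail=11; on 'c' 11 → fail=19;  out ∅∪∅=∅
  n9('acb'): parent n8 fail=1; on 'b' 1 → fail=12;  out ∅∪∅=∅
  n13('cbb'): parent n12 fail=16; on 'b' 16 → fail=17;  out {3}∪{7}={3,7}
  n15('ddc'): parent n14 fail=11; on 'c' 11 → fail=19;  out {4}∪∅={4}
  n18('bbb'): parent n17 fail=16; on 'b' 16 → fail=17;  out {5}∪{7}={5,7}
  n20('dca'): parent n19 fail=1; on 'a' 1→0 → fail=7;  out {6}∪∅={6}
  n4('cdcb'): parent n3 fail=19; on 'b' 19→1 → fail=12;  out ∅∪∅=∅
  n10('acbc'): parent n9 fail=12; on 'c' 12→16→0 → fail=1;  out {1}∪∅={1}
  n5('cdcba'): parent n4 fail=12; on 'a' 12→16→0 → fail=7;  out ∅∪∅=∅
  n6('cdcbaa'): parent n5 fail=7; on 'a' 7→0 → fail=7;  out {0}∪∅={0}

Run:
i=0 'b': node 0→16
i=1 'b': node 16→17  → match P7@[0:1]
i=2 'b': node 17→18  → match P5@[0:2],P7@[1:2]
i=3 'c': node 18→1 (fail-walked)
i=4 'c': node 1→1 (fail-walked)
i=5 'a': node 1→7 (fail-walked)
i=6 'a': node 7→7 (fail-walked)
i=7 'd': node 7→11 (fail-walked)  → match P2@[7:7]
i=8 'b': node 11→16 (fail-walked)
i=9 'b': node 16→17  → match P7@[8:9]
i=10 'a': node 17→7 (fail-walked)
i=11 'a': node 7→7 (fail-walked)
i=12 'c': node 7→8
i=13 'b': node 8→9
i=14 'c': node 9→10  → match P1@[11:14]
i=15 'c': node 10→1 (fail-walked)
i=16 'b': node 1→12
i=17 'a': node 12→7 (fail-walked)
i=18 'c': node 7→8
i=19 'b': node 8→9
i=20 'c': node 9→10  → match P1@[17:20]
i=21 'c': node 10→1 (fail-walked)
i=22 'a': node 1→7 (fail-walked)
i=23 'b': node 7→16 (fail-walked)
i=24 'c': node 16→1 (fail-walked)
i=25 'c': node 1→1 (fail-walked)
i=26 'b': node 1→12
i=27 'b': node 12→13  → match P3@[25:27],P7@[26:27]
i=28 'a': node 13→7 (fail-walked)
i=29 'b': node 7→16 (fail-walked)
i=30 'b': node 16→17  → match P7@[29:30]
i=31 'b': node 17→18  → match P5@[29:31],P7@[30:31]
i=32 'd': node 18→11 (fail-walked)  → match P2@[32:32]
i=33 'b': node 11→16 (fail-walked)
i=34 'b': node 16→17  → match P7@[33:34]
i=35 'a': node 17→7 (fail-walked)
i=36 'd': node 7→11 (fail-walked)  → match P2@[36:36]
i=37 'd': node 11→14  → match P2@[37:37]
i=38 'd': node 14→14 (fail-walked)  → match P2@[38:38]
i=39 'd': node 14→14 (fail-walked)  → match P2@[39:39]
i=40 'd': node 14→14 (fail-walked)  → match P2@[40:40]
i=41 'c': node 14→15  → match P4@[39:41]
i=42 'c': node 15→1 (fail-walked)
i=43 'b': node 1→12
i=44 'b': node 12→13  → match P3@[42:44],P7@[43:44]
i=45 'b': node 13→18 (fail-walked)  → match P5@[43:45],P7@[44:45]
i=46 'a': node 18→7 (fail-walked)
i=47 'a': node 7→7 (fail-walked)
i=48 'b': node 7→16 (fail-walked)
i=49 'b': node 16→17  → match P7@[48:49]
i=50 'c': node 17→1 (fail-walked)
i=51 'd': node 1→2  → match P2@[51:51]
i=52 'c': node 2→3
i=53 'a': node 3→20 (fail-walked)  → match P6@[51:53]
i=54 'd': node 20→11 (fail-walked)  → match P2@[54:54]

All matches (sorted): [[1,7],[2,5],[2,7],[7,2],[9,7],[14,1],[20,1],[27,3],[27,7],[30,7],[31,5],[31,7],[32,2],[34,7],[36,2],[37,2],[38,2],[39,2],[40,2],[41,4],[44,3],[44,7],[45,5],[45,7],[49,7],[51,2],[53,6],[54,2]]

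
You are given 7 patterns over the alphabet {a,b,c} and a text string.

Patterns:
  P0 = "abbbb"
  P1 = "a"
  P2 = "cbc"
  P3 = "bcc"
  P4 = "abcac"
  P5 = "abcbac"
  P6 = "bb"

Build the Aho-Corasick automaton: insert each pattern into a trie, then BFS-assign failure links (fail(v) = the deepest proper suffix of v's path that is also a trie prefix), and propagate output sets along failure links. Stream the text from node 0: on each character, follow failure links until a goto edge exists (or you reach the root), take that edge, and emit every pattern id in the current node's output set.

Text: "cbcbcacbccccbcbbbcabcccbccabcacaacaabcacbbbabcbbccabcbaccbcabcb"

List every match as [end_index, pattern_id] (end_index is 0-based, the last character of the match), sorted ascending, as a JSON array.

Build:
Trie (insert patterns):
  0='ε' goto a→1 b→9 c→6
  1='a' goto b→2  [P1 ends]
  2='ab' goto b→3 c→12
  3='abb' goto b→4
  4='abbb' goto b→5
  5='abbbb' goto ·  [P0 ends]
  6='c' goto b→7
  7='cb' goto c→8
  8='cbc' goto ·  [P2 ends]
  9='b' goto b→18 c→10
  10='bc' goto c→11
  11='bcc' goto ·  [P3 ends]
  12='abc' goto a→13 b→15
  13='abca' goto c→14
  14='abcac' goto ·  [P4 ends]
  15='abcb' goto a→16
  16='abcba' goto c→17
  17='abcbac' goto ·  [P5 ends]
  18='bb' goto ·  [P6 ends]

Failure links (BFS by depth):
  n1('a'): parent n0 fail=0; on 'a' 0 → fail=0;  out {1}∪∅={1}
  n6('c'): parent n0 fail=0; on 'c' 0 → fail=0;  out ∅∪∅=∅
  n9('b'): parent n0 fail=0; on 'b' 0 → fail=0;  out ∅∪∅=∅
  n2('ab'): parent n1 fail=0; on 'b' 0 → fail=9;  out ∅∪∅=∅
  n7('cb'): parent n6 fail=0; on 'b' 0 → fail=9;  out ∅∪∅=∅
  n10('bc'): parent n9 fail=0; on 'c' 0 → fail=6;  out ∅∪∅=∅
  n18('bb'): parent n9 fail=0; on 'b' 0 → fail=9;  out {6}∪∅={6}
  n3('abb'): parent n2 fail=9; on 'b' 9 → fail=18;  out ∅∪{6}={6}
  n8('cbc'): parent n7 fail=9; on 'c' 9 → fail=10;  out {2}∪∅={2}
  n11('bcc'): parent n10 fail=6; on 'c' 6→0 → fail=6;  out {3}∪∅={3}
  n12('abc'): parent n2 fail=9; on 'c' 9 → fail=10;  out ∅∪∅=∅
  n4('abbb'): parent n3 fail=18; on 'b' 18→9 → fail=18;  out ∅∪{6}={6}
  n13('abca'): parent n12 fail=10; on 'a' 10→6→0 → fail=1;  out ∅∪{1}={1}
  n15('abcb'): parent n12 fail=10; on 'b' 10→6 → fail=7;  out ∅∪∅=∅
  n5('abbbb'): parent n4 fail=18; on 'b' 18→9 → fail=18;  out {0}∪{6}={0,6}
  n14('abcac'): parent n13 fail=1; on 'c' 1→0 → fail=6;  out {4}∪∅={4}
  n16('abcba'): parent n15 fail=7; on 'a' 7→9→0 → fail=1;  out ∅∪{1}={1}
  n17('abcbac'): parent n16 fail=1; on 'c' 1→0 → fail=6;  out {5}∪∅={5}

Run:
i=0 'c': node 0→6
i=1 'b': node 6→7
i=2 'c': node 7→8  → match P2@[0:2]
i=3 'b': node 8→7 (via fail)
i=4 'c': node 7→8  → match P2@[2:4]
i=5 'a': node 8→1 (via fail)  → match P1@[5:5]
i=6 'c': node 1→6 (via fail)
i=7 'b': node 6→7
i=8 'c': node 7→8  → match P2@[6:8]
i=9 'c': node 8→11 (via fail)  → match P3@[7:9]
i=10 'c': node 11→6 (via fail)
i=11 'c': node 6→6 (via fail)
i=12 'b': node 6→7
i=13 'c': node 7→8  → match P2@[11:13]
i=14 'b': node 8→7 (via fail)
i=15 'b': node 7→18 (via fail)  → match P6@[14:15]
i=16 'b': node 18→18 (via fail)  → match P6@[15:16]
i=17 'c': node 18→10 (via fail)
i=18 'a': node 10→1 (via fail)  → match P1@[18:18]
i=19 'b': node 1→2
i=20 'c': node 2→12
i=21 'c': node 12→11 (via fail)  → match P3@[19:21]
i=22 'c': node 11→6 (via fail)
i=23 'b': node 6→7
i=24 'c': node 7→8  → match P2@[22:24]
i=25 'c': node 8→11 (via fail)  → match P3@[23:25]
i=26 'a': node 11→1 (via fail)  → match P1@[26:26]
i=27 'b': node 1→2
i=28 'c': node 2→12
i=29 'a': node 12→13  → match P1@[29:29]
i=30 'c': node 13→14  → match P4@[26:30]
i=31 'a': node 14→1 (via fail)  → match P1@[31:31]
i=32 'a': node 1→1 (via fail)  → match P1@[32:32]
i=33 'c': node 1→6 (via fail)
i=34 'a': node 6→1 (via fail)  → match P1@[34:34]
i=35 'a': node 1→1 (via fail)  → match P1@[35:35]
i=36 'b': node 1→2
i=37 'c': node 2→12
i=38 'a': node 12→13  → match P1@[38:38]
i=39 'c': node 13→14  → match P4@[35:39]
i=40 'b': node 14→7 (via fail)
i=41 'b': node 7→18 (via fail)  → match P6@[40:41]
i=42 'b': node 18→18 (via fail)  → match P6@[41:42]
i=43 'a': node 18→1 (via fail)  → match P1@[43:43]
i=44 'b': node 1→2
i=45 'c': node 2→12
i=46 'b': node 12→15
i=47 'b': node 15→18 (via fail)  → match P6@[46:47]
i=48 'c': node 18→10 (via fail)
i=49 'c': node 10→11  → match P3@[47:49]
i=50 'a': node 11→1 (via fail)  → match P1@[50:50]
i=51 'b': node 1→2
i=52 'c': node 2→12
i=53 'b': node 12→15
i=54 'a': node 15→16  → match P1@[54:54]
i=55 'c': node 16→17  → match P5@[50:55]
i=56 'c': node 17→6 (via fail)
i=57 'b': node 6→7
i=58 'c': node 7→8  → match P2@[56:58]
i=59 'a': node 8→1 (via fail)  → match P1@[59:59]
i=60 'b': node 1→2
i=61 'c': node 2→12
i=62 'b': node 12→15

Result: [[2,2],[4,2],[5,1],[8,2],[9,3],[13,2],[15,6],[16,6],[18,1],[21,3],[24,2],[25,3],[26,1],[29,1],[30,4],[31,1],[32,1],[34,1],[35,1],[38,1],[39,4],[41,6],[42,6],[43,1],[47,6],[49,3],[50,1],[54,1],[55,5],[58,2],[59,1]]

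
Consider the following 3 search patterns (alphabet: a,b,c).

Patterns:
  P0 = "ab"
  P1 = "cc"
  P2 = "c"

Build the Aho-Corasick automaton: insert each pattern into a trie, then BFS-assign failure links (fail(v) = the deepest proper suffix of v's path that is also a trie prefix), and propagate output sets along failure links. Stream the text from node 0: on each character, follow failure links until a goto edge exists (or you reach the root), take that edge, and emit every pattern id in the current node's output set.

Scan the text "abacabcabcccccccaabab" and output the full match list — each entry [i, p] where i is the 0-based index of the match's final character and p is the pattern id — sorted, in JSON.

Build:
Trie (insert patterns):
  n0 'ε': a→1 c→3
  n1 'a': b→2
  n2 'ab': ·  ←P0
  n3 'c': c→4  ←P2
  n4 'cc': ·  ←P1

BFS fail/out derivation:
  n1('a'): parent n0 fail=0; on 'a' 0 → fail=0;  out ∅∪∅=∅
  n3('c'): parent n0 fail=0; on 'c' 0 → fail=0;  out {2}∪∅={2}
  n2('ab'): parent n1 fail=0; on 'b' 0 → fail=0;  out {0}∪∅={0}
  n4('cc'): parent n3 fail=0; on 'c' 0 → fail=3;  out {1}∪{2}={1,2}

Scan:
[0] read 'a'  n0⇒n1
[1] read 'b'  n1⇒n2  → match P0@[0:1]
[2] read 'a'  n2⇒n1 (via fail)
[3] read 'c'  n1⇒n3 (via fail)  → match P2@[3:3]
[4] read 'a'  n3⇒n1 (via fail)
[5] read 'b'  n1⇒n2  → match P0@[4:5]
[6] read 'c'  n2⇒n3 (via fail)  → match P2@[6:6]
[7] read 'a'  n3⇒n1 (via fail)
[8] read 'b'  n1⇒n2  → match P0@[7:8]
[9] read 'c'  n2⇒n3 (via fail)  → match P2@[9:9]
[10] read 'c'  n3⇒n4  → match P1@[9:10],P2@[10:10]
[11] read 'c'  n4⇒n4 (via fail)  → match P1@[10:11],P2@[11:11]
[12] read 'c'  n4⇒n4 (via fail)  → match P1@[11:12],P2@[12:12]
[13] read 'c'  n4⇒n4 (via fail)  → match P1@[12:13],P2@[13:13]
[14] read 'c'  n4⇒n4 (via fail)  → match P1@[13:14],P2@[14:14]
[15] read 'c'  n4⇒n4 (via fail)  → match P1@[14:15],P2@[15:15]
[16] read 'a'  n4⇒n1 (via fail)
[17] read 'a'  n1⇒n1 (via fail)
[18] read 'b'  n1⇒n2  → match P0@[17:18]
[19] read 'a'  n2⇒n1 (via fail)
[20] read 'b'  n1⇒n2  → match P0@[19:20]

Matches: [[1,0],[3,2],[5,0],[6,2],[8,0],[9,2],[10,1],[10,2],[11,1],[11,2],[12,1],[12,2],[13,1],[13,2],[14,1],[14,2],[15,1],[15,2],[18,0],[20,0]]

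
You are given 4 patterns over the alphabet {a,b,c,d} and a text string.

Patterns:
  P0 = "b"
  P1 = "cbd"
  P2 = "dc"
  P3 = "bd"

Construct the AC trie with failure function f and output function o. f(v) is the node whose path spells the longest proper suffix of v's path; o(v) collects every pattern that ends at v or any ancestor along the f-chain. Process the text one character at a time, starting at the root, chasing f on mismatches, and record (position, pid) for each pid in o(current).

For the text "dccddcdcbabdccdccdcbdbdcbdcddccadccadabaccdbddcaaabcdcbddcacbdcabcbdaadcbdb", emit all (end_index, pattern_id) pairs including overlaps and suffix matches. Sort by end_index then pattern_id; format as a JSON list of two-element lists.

Build automaton:
Trie (insert patterns):
  n0 'ε': b→1 c→2 d→5
  n1 'b': d→7  [P0 ends]
  n2 'c': b→3
  n3 'cb': d→4
  n4 'cbd': ·  [P1 ends]
  n5 'd': c→6
  n6 'dc': ·  [P2 ends]
  n7 'bd': ·  [P3 ends]

BFS fail/out derivation:
  n1('b'): parent n0 fail=0; on 'b' 0 → fail=0;  out {0}∪∅={0}
  n2('c'): parent n0 fail=0; on 'c' 0 → fail=0;  out ∅∪∅=∅
  n5('d'): parent n0 fail=0; on 'd' 0 → fail=0;  out ∅∪∅=∅
  n3('cb'): parent n2 fail=0; on 'b' 0 → fail=1;  out ∅∪{0}={0}
  n6('dc'): parent n5 fail=0; on 'c' 0 → fail=2;  out {2}∪∅={2}
  n7('bd'): parent n1 fail=0; on 'd' 0 → fail=5;  out {3}∪∅={3}
  n4('cbd'): parent n3 fail=1; on 'd' 1 → fail=7;  out {1}∪{3}={1,3}

Run:
i=0 'd': node 0→5
i=1 'c': node 5→6  emit P2@[0:1]
i=2 'c': node 6→2 (via fail)
i=3 'd': node 2→5 (via fail)
i=4 'd': node 5→5 (via fail)
i=5 'c': node 5→6  emit P2@[4:5]
i=6 'd': node 6→5 (via fail)
i=7 'c': node 5→6  emit P2@[6:7]
i=8 'b': node 6→3 (via fail)  emit P0@[8:8]
i=9 'a': node 3→0 (via fail)
i=10 'b': node 0→1  emit P0@[10:10]
i=11 'd': node 1→7  emit P3@[10:11]
i=12 'c': node 7→6 (via fail)  emit P2@[11:12]
i=13 'c': node 6→2 (via fail)
i=14 'd': node 2→5 (via fail)
i=15 'c': node 5→6  emit P2@[14:15]
i=16 'c': node 6→2 (via fail)
i=17 'd': node 2→5 (via fail)
i=18 'c': node 5→6  emit P2@[17:18]
i=19 'b': node 6→3 (via fail)  emit P0@[19:19]
i=20 'd': node 3→4  emit P1@[18:20],P3@[19:20]
i=21 'b': node 4→1 (via fail)  emit P0@[21:21]
i=22 'd': node 1→7  emit P3@[21:22]
i=23 'c': node 7→6 (via fail)  emit P2@[22:23]
i=24 'b': node 6→3 (via fail)  emit P0@[24:24]
i=25 'd': node 3→4  emit P1@[23:25],P3@[24:25]
i=26 'c': node 4→6 (via fail)  emit P2@[25:26]
i=27 'd': node 6→5 (via fail)
i=28 'd': node 5→5 (via fail)
i=29 'c': node 5→6  emit P2@[28:29]
i=30 'c': node 6→2 (via fail)
i=31 'a': node 2→0 (via fail)
i=32 'd': node 0→5
i=33 'c': node 5→6  emit P2@[32:33]
i=34 'c': node 6→2 (via fail)
i=35 'a': node 2→0 (via fail)
i=36 'd': node 0→5
i=37 'a': node 5→0 (via fail)
i=38 'b': node 0→1  emit P0@[38:38]
i=39 'a': node 1→0 (via fail)
i=40 'c': node 0→2
i=41 'c': node 2→2 (via fail)
i=42 'd': node 2→5 (via fail)
i=43 'b': node 5→1 (via fail)  emit P0@[43:43]
i=44 'd': node 1→7  emit P3@[43:44]
i=45 'd': node 7→5 (via fail)
i=46 'c': node 5→6  emit P2@[45:46]
i=47 'a': node 6→0 (via fail)
i=48 'a': node 0→0
i=49 'a': node 0→0
i=50 'b': node 0→1  emit P0@[50:50]
i=51 'c': node 1→2 (via fail)
i=52 'd': node 2→5 (via fail)
i=53 'c': node 5→6  emit P2@[52:53]
i=54 'b': node 6→3 (via fail)  emit P0@[54:54]
i=55 'd': node 3→4  emit P1@[53:55],P3@[54:55]
i=56 'd': node 4→5 (via fail)
i=57 'c': node 5→6  emit P2@[56:57]
i=58 'a': node 6→0 (via fail)
i=59 'c': node 0→2
i=60 'b': node 2→3  emit P0@[60:60]
i=61 'd': node 3→4  emit P1@[59:61],P3@[60:61]
i=62 'c': node 4→6 (via fail)  emit P2@[61:62]
i=63 'a': node 6→0 (via fail)
i=64 'b': node 0→1  emit P0@[64:64]
i=65 'c': node 1→2 (via fail)
i=66 'b': node 2→3  emit P0@[66:66]
i=67 'd': node 3→4  emit P1@[65:67],P3@[66:67]
i=68 'a': node 4→0 (via fail)
i=69 'a': node 0→0
i=70 'd': node 0→5
i=71 'c': node 5→6  emit P2@[70:71]
i=72 'b': node 6→3 (via fail)  emit P0@[72:72]
i=73 'd': node 3→4  emit P1@[71:73],P3@[72:73]
i=74 'b': node 4→1 (via fail)  emit P0@[74:74]

Matches: [[1,2],[5,2],[7,2],[8,0],[10,0],[11,3],[12,2],[15,2],[18,2],[19,0],[20,1],[20,3],[21,0],[22,3],[23,2],[24,0],[25,1],[25,3],[26,2],[29,2],[33,2],[38,0],[43,0],[44,3],[46,2],[50,0],[53,2],[54,0],[55,1],[55,3],[57,2],[60,0],[61,1],[61,3],[62,2],[64,0],[66,0],[67,1],[67,3],[71,2],[72,0],[73,1],[73,3],[74,0]]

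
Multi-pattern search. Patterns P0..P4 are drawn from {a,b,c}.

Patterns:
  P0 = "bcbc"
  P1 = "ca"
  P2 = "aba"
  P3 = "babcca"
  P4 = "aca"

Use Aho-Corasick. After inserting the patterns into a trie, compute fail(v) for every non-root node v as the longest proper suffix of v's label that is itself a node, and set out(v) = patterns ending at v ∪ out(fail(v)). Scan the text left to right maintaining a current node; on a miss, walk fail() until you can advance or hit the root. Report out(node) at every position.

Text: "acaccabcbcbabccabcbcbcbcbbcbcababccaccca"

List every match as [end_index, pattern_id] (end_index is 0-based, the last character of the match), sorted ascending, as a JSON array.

Construct AC machine:
Trie (insert patterns):
  0='ε' goto a→7 b→1 c→5
  1='b' goto a→10 c→2
  2='bc' goto b→3
  3='bcb' goto c→4
  4='bcbc' goto ·  [P0 ends]
  5='c' goto a→6
  6='ca' goto ·  [P1 ends]
  7='a' goto b→8 c→15
  8='ab' goto a→9
  9='aba' goto ·  [P2 ends]
  10='ba' goto b→11
  11='bab' goto c→12
  12='babc' goto c→13
  13='babcc' goto a→14
  14='babcca' goto ·  [P3 ends]
  15='ac' goto a→16
  16='aca' goto ·  [P4 ends]

BFS fail/out derivation:
  n1('b'): parent n0 fail=0; on 'b' 0 → fail=0;  out ∅∪∅=∅
  n5('c'): parent n0 fail=0; on 'c' 0 → fail=0;  out ∅∪∅=∅
  n7('a'): parent n0 fail=0; on 'a' 0 → fail=0;  out ∅∪∅=∅
  n2('bc'): parent n1 fail=0; on 'c' 0 → fail=5;  out ∅∪∅=∅
  n6('ca'): parent n5 fail=0; on 'a' 0 → fail=7;  out {1}∪∅={1}
  n8('ab'): parent n7 fail=0; on 'b' 0 → fail=1;  out ∅∪∅=∅
  n10('ba'): parent n1 fail=0; on 'a' 0 → fail=7;  out ∅∪∅=∅
  n15('ac'): parent n7 fail=0; on 'c' 0 → fail=5;  out ∅∪∅=∅
  n3('bcb'): parent n2 fail=5; on 'b' 5→0 → fail=1;  out ∅∪∅=∅
  n9('aba'): parent n8 fail=1; on 'a' 1 → fail=10;  out {2}∪∅={2}
  n11('bab'): parent n10 fail=7; on 'b' 7 → fail=8;  out ∅∪∅=∅
  n16('aca'): parent n15 fail=5; on 'a' 5 → fail=6;  out {4}∪{1}={1,4}
  n4('bcbc'): parent n3 fail=1; on 'c' 1 → fail=2;  out {0}∪∅={0}
  n12('babc'): parent n11 fail=8; on 'c' 8→1 → fail=2;  out ∅∪∅=∅
  n13('babcc'): parent n12 fail=2; on 'c' 2→5→0 → fail=5;  out ∅∪∅=∅
  n14('babcca'): parent n13 fail=5; on 'a' 5 → fail=6;  out {3}∪{1}={1,3}

Text stream:
pos 0 'a': at 7
pos 1 'c': at 15
pos 2 'a': at 16  ** P1@[1:2],P4@[0:2]
pos 3 'c': at 15 (via fail)
pos 4 'c': at 5 (via fail)
pos 5 'a': at 6  ** P1@[4:5]
pos 6 'b': at 8 (via fail)
pos 7 'c': at 2 (via fail)
pos 8 'b': at 3
pos 9 'c': at 4  ** P0@[6:9]
pos 10 'b': at 3 (via fail)
pos 11 'a': at 10 (via fail)
pos 12 'b': at 11
pos 13 'c': at 12
pos 14 'c': at 13
pos 15 'a': at 14  ** P1@[14:15],P3@[10:15]
pos 16 'b': at 8 (via fail)
pos 17 'c': at 2 (via fail)
pos 18 'b': at 3
pos 19 'c': at 4  ** P0@[16:19]
pos 20 'b': at 3 (via fail)
pos 21 'c': at 4  ** P0@[18:21]
pos 22 'b': at 3 (via fail)
pos 23 'c': at 4  ** P0@[20:23]
pos 24 'b': at 3 (via fail)
pos 25 'b': at 1 (via fail)
pos 26 'c': at 2
pos 27 'b': at 3
pos 28 'c': at 4  ** P0@[25:28]
pos 29 'a': at 6 (via fail)  ** P1@[28:29]
pos 30 'b': at 8 (via fail)
pos 31 'a': at 9  ** P2@[29:31]
pos 32 'b': at 11 (via fail)
pos 33 'c': at 12
pos 34 'c': at 13
pos 35 'a': at 14  ** P1@[34:35],P3@[30:35]
pos 36 'c': at 15 (via fail)
pos 37 'c': at 5 (via fail)
pos 38 'c': at 5 (via fail)
pos 39 'a': at 6  ** P1@[38:39]

All matches (sorted): [[2,1],[2,4],[5,1],[9,0],[15,1],[15,3],[19,0],[21,0],[23,0],[28,0],[29,1],[31,2],[35,1],[35,3],[39,1]]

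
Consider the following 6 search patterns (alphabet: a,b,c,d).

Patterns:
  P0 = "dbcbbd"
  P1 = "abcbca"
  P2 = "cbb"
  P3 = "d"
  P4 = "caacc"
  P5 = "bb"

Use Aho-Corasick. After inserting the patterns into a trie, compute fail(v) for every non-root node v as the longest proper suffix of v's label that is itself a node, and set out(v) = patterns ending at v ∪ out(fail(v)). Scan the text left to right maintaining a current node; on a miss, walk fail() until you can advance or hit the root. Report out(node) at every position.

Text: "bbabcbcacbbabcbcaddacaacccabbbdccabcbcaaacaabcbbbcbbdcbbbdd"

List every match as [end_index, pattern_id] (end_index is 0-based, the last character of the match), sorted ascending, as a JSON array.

Build:
Trie (insert patterns):
  n0 'ε': a→7 b→20 c→13 d→1
  n1 'd': b→2  [P3 ends]
  n2 'db': c→3
  n3 'dbc': b→4
  n4 'dbcb': b→5
  n5 'dbcbb': d→6
  n6 'dbcbbd': ·  [P0 ends]
  n7 'a': b→8
  n8 'ab': c→9
  n9 'abc': b→10
  n10 'abcb': c→11
  n11 'abcbc': a→12
  n12 'abcbca': ·  [P1 ends]
  n13 'c': a→16 b→14
  n14 'cb': b→15
  n15 'cbb': ·  [P2 ends]
  n16 'ca': a→17
  n17 'caa': c→18
  n18 'caac': c→19
  n19 'caacc': ·  [P4 ends]
  n20 'b': b→21
  n21 'bb': ·  [P5 ends]

Failure links (BFS by depth):
  n1('d'): parent n0 fail=0; on 'd' 0 → fail=0;  out {3}∪∅={3}
  n7('a'): parent n0 fail=0; on 'a' 0 → fail=0;  out ∅∪∅=∅
  n13('c'): parent n0 fail=0; on 'c' 0 → fail=0;  out ∅∪∅=∅
  n20('b'): parent n0 fail=0; on 'b' 0 → fail=0;  out ∅∪∅=∅
  n2('db'): parent n1 fail=0; on 'b' 0 → fail=20;  out ∅∪∅=∅
  n8('ab'): parent n7 fail=0; on 'b' 0 → fail=20;  out ∅∪∅=∅
  n14('cb'): parent n13 fail=0; on 'b' 0 → fail=20;  out ∅∪∅=∅
  n16('ca'): parent n13 fail=0; on 'a' 0 → fail=7;  out ∅∪∅=∅
  n21('bb'): parent n20 fail=0; on 'b' 0 → fail=20;  out {5}∪∅={5}
  n3('dbc'): parent n2 fail=20; on 'c' 20→0 → fail=13;  out ∅∪∅=∅
  n9('abc'): parent n8 fail=20; on 'c' 20→0 → fail=13;  out ∅∪∅=∅
  n15('cbb'): parent n14 fail=20; on 'b' 20 → fail=21;  out {2}∪{5}={2,5}
  n17('caa'): parent n16 fail=7; on 'a' 7→0 → fail=7;  out ∅∪∅=∅
  n4('dbcb'): parent n3 fail=13; on 'b' 13 → fail=14;  out ∅∪∅=∅
  n10('abcb'): parent n9 fail=13; on 'b' 13 → fail=14;  out ∅∪∅=∅
  n18('caac'): parent n17 fail=7; on 'c' 7→0 → fail=13;  out ∅∪∅=∅
  n5('dbcbb'): parent n4 fail=14; on 'b' 14 → fail=15;  out ∅∪{2,5}={2,5}
  n11('abcbc'): parent n10 fail=14; on 'c' 14→20→0 → fail=13;  out ∅∪∅=∅
  n19('caacc'): parent n18 fail=13; on 'c' 13→0 → fail=13;  out {4}∪∅={4}
  n6('dbcbbd'): parent n5 fail=15; on 'd' 15→21→20→0 → fail=1;  out {0}∪{3}={0,3}
  n12('abcbca'): parent n11 fail=13; on 'a' 13 → fail=16;  out {1}∪∅={1}

Text stream:
[0] read 'b'  n0⇒n20
[1] read 'b'  n20⇒n21  emit P5@[0:1]
[2] read 'a'  n21⇒n7 (fail-walked)
[3] read 'b'  n7⇒n8
[4] read 'c'  n8⇒n9
[5] read 'b'  n9⇒n10
[6] read 'c'  n10⇒n11
[7] read 'a'  n11⇒n12  emit P1@[2:7]
[8] read 'c'  n12⇒n13 (fail-walked)
[9] read 'b'  n13⇒n14
[10] read 'b'  n14⇒n15  emit P2@[8:10],P5@[9:10]
[11] read 'a'  n15⇒n7 (fail-walked)
[12] read 'b'  n7⇒n8
[13] read 'c'  n8⇒n9
[14] read 'b'  n9⇒n10
[15] read 'c'  n10⇒n11
[16] read 'a'  n11⇒n12  emit P1@[11:16]
[17] read 'd'  n12⇒n1 (fail-walked)  emit P3@[17:17]
[18] read 'd'  n1⇒n1 (fail-walked)  emit P3@[18:18]
[19] read 'a'  n1⇒n7 (fail-walked)
[20] read 'c'  n7⇒n13 (fail-walked)
[21] read 'a'  n13⇒n16
[22] read 'a'  n16⇒n17
[23] read 'c'  n17⇒n18
[24] read 'c'  n18⇒n19  emit P4@[20:24]
[25] read 'c'  n19⇒n13 (fail-walked)
[26] read 'a'  n13⇒n16
[27] read 'b'  n16⇒n8 (fail-walked)
[28] read 'b'  n8⇒n21 (fail-walked)  emit P5@[27:28]
[29] read 'b'  n21⇒n21 (fail-walked)  emit P5@[28:29]
[30] read 'd'  n21⇒n1 (fail-walked)  emit P3@[30:30]
[31] read 'c'  n1⇒n13 (fail-walked)
[32] read 'c'  n13⇒n13 (fail-walked)
[33] read 'a'  n13⇒n16
[34] read 'b'  n16⇒n8 (fail-walked)
[35] read 'c'  n8⇒n9
[36] read 'b'  n9⇒n10
[37] read 'c'  n10⇒n11
[38] read 'a'  n11⇒n12  emit P1@[33:38]
[39] read 'a'  n12⇒n17 (fail-walked)
[40] read 'a'  n17⇒n7 (fail-walked)
[41] read 'c'  n7⇒n13 (fail-walked)
[42] read 'a'  n13⇒n16
[43] read 'a'  n16⇒n17
[44] read 'b'  n17⇒n8 (fail-walked)
[45] read 'c'  n8⇒n9
[46] read 'b'  n9⇒n10
[47] read 'b'  n10⇒n15 (fail-walked)  emit P2@[45:47],P5@[46:47]
[48] read 'b'  n15⇒n21 (fail-walked)  emit P5@[47:48]
[49] read 'c'  n21⇒n13 (fail-walked)
[50] read 'b'  n13⇒n14
[51] read 'b'  n14⇒n15  emit P2@[49:51],P5@[50:51]
[52] read 'd'  n15⇒n1 (fail-walked)  emit P3@[52:52]
[53] read 'c'  n1⇒n13 (fail-walked)
[54] read 'b'  n13⇒n14
[55] read 'b'  n14⇒n15  emit P2@[53:55],P5@[54:55]
[56] read 'b'  n15⇒n21 (fail-walked)  emit P5@[55:56]
[57] read 'd'  n21⇒n1 (fail-walked)  emit P3@[57:57]
[58] read 'd'  n1⇒n1 (fail-walked)  emit P3@[58:58]

Result: [[1,5],[7,1],[10,2],[10,5],[16,1],[17,3],[18,3],[24,4],[28,5],[29,5],[30,3],[38,1],[47,2],[47,5],[48,5],[51,2],[51,5],[52,3],[55,2],[55,5],[56,5],[57,3],[58,3]]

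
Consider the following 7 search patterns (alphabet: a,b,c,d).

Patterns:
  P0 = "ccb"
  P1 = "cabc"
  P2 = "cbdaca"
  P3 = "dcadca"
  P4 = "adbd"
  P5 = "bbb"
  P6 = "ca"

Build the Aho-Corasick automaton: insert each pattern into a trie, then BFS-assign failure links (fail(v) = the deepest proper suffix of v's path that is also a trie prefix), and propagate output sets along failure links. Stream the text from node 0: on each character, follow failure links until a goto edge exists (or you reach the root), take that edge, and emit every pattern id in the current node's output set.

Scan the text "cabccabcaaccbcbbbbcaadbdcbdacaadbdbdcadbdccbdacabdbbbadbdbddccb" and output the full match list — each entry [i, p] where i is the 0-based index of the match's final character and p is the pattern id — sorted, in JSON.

Build automaton:
Trie nodes:
  0='ε' goto a→18 b→22 c→1 d→12
  1='c' goto a→4 b→7 c→2
  2='cc' goto b→3
  3='ccb' goto ·  [P0 ends]
  4='ca' goto b→5  [P6 ends]
  5='cab' goto c→6
  6='cabc' goto ·  [P1 ends]
  7='cb' goto d→8
  8='cbd' goto a→9
  9='cbda' goto c→10
  10='cbdac' goto a→11
  11='cbdaca' goto ·  [P2 ends]
  12='d' goto c→13
  13='dc' goto a→14
  14='dca' goto d→15
  15='dcad' goto c→16
  16='dcadc' goto a→17
  17='dcadca' goto ·  [P3 ends]
  18='a' goto d→19
  19='ad' goto b→20
  20='adb' goto d→21
  21='adbd' goto ·  [P4 ends]
  22='b' goto b→23
  23='bb' goto b→24
  24='bbb' goto ·  [P5 ends]

BFS fail/out derivation:
  fail(1) 'c': from fail(0)=0 chase 'c': 0 ⇒ 0;  out=∅∪out(0)=∅
  fail(12) 'd': from fail(0)=0 chase 'd': 0 ⇒ 0;  out=∅∪out(0)=∅
  fail(18) 'a': from fail(0)=0 chase 'a': 0 ⇒ 0;  out=∅∪out(0)=∅
  fail(22) 'b': from fail(0)=0 chase 'b': 0 ⇒ 0;  out=∅∪out(0)=∅
  fail(2) 'cc': from fail(1)=0 chase 'c': 0 ⇒ 1;  out=∅∪out(1)=∅
  fail(4) 'ca': from fail(1)=0 chase 'a': 0 ⇒ 18;  out={6}∪out(18)={6}
  fail(7) 'cb': from fail(1)=0 chase 'b': 0 ⇒ 22;  out=∅∪out(22)=∅
  fail(13) 'dc': from fail(12)=0 chase 'c': 0 ⇒ 1;  out=∅∪out(1)=∅
  fail(19) 'ad': from fail(18)=0 chase 'd': 0 ⇒ 12;  out=∅∪out(12)=∅
  fail(23) 'bb': from fail(22)=0 chase 'b': 0 ⇒ 22;  out=∅∪out(22)=∅
  fail(3) 'ccb': from fail(2)=1 chase 'b': 1 ⇒ 7;  out={0}∪out(7)={0}
  fail(5) 'cab': from fail(4)=18 chase 'b': 18→0 ⇒ 22;  out=∅∪out(22)=∅
  fail(8) 'cbd': from fail(7)=22 chase 'd': 22→0 ⇒ 12;  out=∅∪out(12)=∅
  fail(14) 'dca': from fail(13)=1 chase 'a': 1 ⇒ 4;  out=∅∪out(4)={6}
  fail(20) 'adb': from fail(19)=12 chase 'b': 12→0 ⇒ 22;  out=∅∪out(22)=∅
  fail(24) 'bbb': from fail(23)=22 chase 'b': 22 ⇒ 23;  out={5}∪out(23)={5}
  fail(6) 'cabc': from fail(5)=22 chase 'c': 22→0 ⇒ 1;  out={1}∪out(1)={1}
  fail(9) 'cbda': from fail(8)=12 chase 'a': 12→0 ⇒ 18;  out=∅∪out(18)=∅
  fail(15) 'dcad': from fail(14)=4 chase 'd': 4→18 ⇒ 19;  out=∅∪out(19)=∅
  fail(21) 'adbd': from fail(20)=22 chase 'd': 22→0 ⇒ 12;  out={4}∪out(12)={4}
  fail(10) 'cbdac': from fail(9)=18 chase 'c': 18→0 ⇒ 1;  out=∅∪out(1)=∅
  fail(16) 'dcadc': from fail(15)=19 chase 'c': 19→12 ⇒ 13;  out=∅∪out(13)=∅
  fail(11) 'cbdaca': from fail(10)=1 chase 'a': 1 ⇒ 4;  out={2}∪out(4)={2,6}
  fail(17) 'dcadca': from fail(16)=13 chase 'a': 13 ⇒ 14;  out={3}∪out(14)={3,6}

Scan:
[0] read 'c'  n0⇒n1
[1] read 'a'  n1⇒n4  → match P6@[0:1]
[2] read 'b'  n4⇒n5
[3] read 'c'  n5⇒n6  → match P1@[0:3]
[4] read 'c'  n6⇒n2 (via fail)
[5] read 'a'  n2⇒n4 (via fail)  → match P6@[4:5]
[6] read 'b'  n4⇒n5
[7] read 'c'  n5⇒n6  → match P1@[4:7]
[8] read 'a'  n6⇒n4 (via fail)  → match P6@[7:8]
[9] read 'a'  n4⇒n18 (via fail)
[10] read 'c'  n18⇒n1 (via fail)
[11] read 'c'  n1⇒n2
[12] read 'b'  n2⇒n3  → match P0@[10:12]
[13] read 'c'  n3⇒n1 (via fail)
[14] read 'b'  n1⇒n7
[15] read 'b'  n7⇒n23 (via fail)
[16] read 'b'  n23⇒n24  → match P5@[14:16]
[17] read 'b'  n24⇒n24 (via fail)  → match P5@[15:17]
[18] read 'c'  n24⇒n1 (via fail)
[19] read 'a'  n1⇒n4  → match P6@[18:19]
[20] read 'a'  n4⇒n18 (via fail)
[21] read 'd'  n18⇒n19
[22] read 'b'  n19⇒n20
[23] read 'd'  n20⇒n21  → match P4@[20:23]
[24] read 'c'  n21⇒n13 (via fail)
[25] read 'b'  n13⇒n7 (via fail)
[26] read 'd'  n7⇒n8
[27] read 'a'  n8⇒n9
[28] read 'c'  n9⇒n10
[29] read 'a'  n10⇒n11  → match P2@[24:29],P6@[28:29]
[30] read 'a'  n11⇒n18 (via fail)
[31] read 'd'  n18⇒n19
[32] read 'b'  n19⇒n20
[33] read 'd'  n20⇒n21  → match P4@[30:33]
[34] read 'b'  n21⇒n22 (via fail)
[35] read 'd'  n22⇒n12 (via fail)
[36] read 'c'  n12⇒n13
[37] read 'a'  n13⇒n14  → match P6@[36:37]
[38] read 'd'  n14⇒n15
[39] read 'b'  n15⇒n20 (via fail)
[40] read 'd'  n20⇒n21  → match P4@[37:40]
[41] read 'c'  n21⇒n13 (via fail)
[42] read 'c'  n13⇒n2 (via fail)
[43] read 'b'  n2⇒n3  → match P0@[41:43]
[44] read 'd'  n3⇒n8 (via fail)
[45] read 'a'  n8⇒n9
[46] read 'c'  n9⇒n10
[47] read 'a'  n10⇒n11  → match P2@[42:47],P6@[46:47]
[48] read 'b'  n11⇒n5 (via fail)
[49] read 'd'  n5⇒n12 (via fail)
[50] read 'b'  n12⇒n22 (via fail)
[51] read 'b'  n22⇒n23
[52] read 'b'  n23⇒n24  → match P5@[50:52]
[53] read 'a'  n24⇒n18 (via fail)
[54] read 'd'  n18⇒n19
[55] read 'b'  n19⇒n20
[56] read 'd'  n20⇒n21  → match P4@[53:56]
[57] read 'b'  n21⇒n22 (via fail)
[58] read 'd'  n22⇒n12 (via fail)
[59] read 'd'  n12⇒n12 (via fail)
[60] read 'c'  n12⇒n13
[61] read 'c'  n13⇒n2 (via fail)
[62] read 'b'  n2⇒n3  → match P0@[60:62]

All matches (sorted): [[1,6],[3,1],[5,6],[7,1],[8,6],[12,0],[16,5],[17,5],[19,6],[23,4],[29,2],[29,6],[33,4],[37,6],[40,4],[43,0],[47,2],[47,6],[52,5],[56,4],[62,0]]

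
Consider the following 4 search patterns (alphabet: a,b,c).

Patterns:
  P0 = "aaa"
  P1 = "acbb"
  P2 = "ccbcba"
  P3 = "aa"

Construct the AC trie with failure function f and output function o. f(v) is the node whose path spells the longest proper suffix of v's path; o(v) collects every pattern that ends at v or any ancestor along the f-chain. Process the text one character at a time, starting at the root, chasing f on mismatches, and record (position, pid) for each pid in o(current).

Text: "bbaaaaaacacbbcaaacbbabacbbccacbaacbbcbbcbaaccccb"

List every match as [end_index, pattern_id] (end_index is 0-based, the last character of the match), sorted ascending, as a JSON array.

Build:
Trie (insert patterns):
  n0 'ε': a→1 c→7
  n1 'a': a→2 c→4
  n2 'aa': a→3  ←P3
  n3 'aaa': ·  ←P0
  n4 'ac': b→5
  n5 'acb': b→6
  n6 'acbb': ·  ←P1
  n7 'c': c→8
  n8 'cc': b→9
  n9 'ccb': c→10
  n10 'ccbc': b→11
  n11 'ccbcb': a→12
  n12 'ccbcba': ·  ←P2

Failure links (BFS by depth):
  n1('a'): parent n0 fail=0; on 'a' 0 → fail=0;  out ∅∪∅=∅
  n7('c'): parent n0 fail=0; on 'c' 0 → fail=0;  out ∅∪∅=∅
  n2('aa'): parent n1 fail=0; on 'a' 0 → fail=1;  out {3}∪∅={3}
  n4('ac'): parent n1 fail=0; on 'c' 0 → fail=7;  out ∅∪∅=∅
  n8('cc'): parent n7 fail=0; on 'c' 0 → fail=7;  out ∅∪∅=∅
  n3('aaa'): parent n2 fail=1; on 'a' 1 → fail=2;  out {0}∪{3}={0,3}
  n5('acb'): parent n4 fail=7; on 'b' 7→0 → fail=0;  out ∅∪∅=∅
  n9('ccb'): parent n8 fail=7; on 'b' 7→0 → fail=0;  out ∅∪∅=∅
  n6('acbb'): parent n5 fail=0; on 'b' 0 → fail=0;  out {1}∪∅={1}
  n10('ccbc'): parent n9 fail=0; on 'c' 0 → fail=7;  out ∅∪∅=∅
  n11('ccbcb'): parent n10 fail=7; on 'b' 7→0 → fail=0;  out ∅∪∅=∅
  n12('ccbcba'): parent n11 fail=0; on 'a' 0 → fail=1;  out {2}∪∅={2}

Text stream:
pos 0 'b': at 0
pos 1 'b': at 0
pos 2 'a': at 1
pos 3 'a': at 2  ** P3@[2:3]
pos 4 'a': at 3  ** P0@[2:4],P3@[3:4]
pos 5 'a': at 3 (fail-walked)  ** P0@[3:5],P3@[4:5]
pos 6 'a': at 3 (fail-walked)  ** P0@[4:6],P3@[5:6]
pos 7 'a': at 3 (fail-walked)  ** P0@[5:7],P3@[6:7]
pos 8 'c': at 4 (fail-walked)
pos 9 'a': at 1 (fail-walked)
pos 10 'c': at 4
pos 11 'b': at 5
pos 12 'b': at 6  ** P1@[9:12]
pos 13 'c': at 7 (fail-walked)
pos 14 'a': at 1 (fail-walked)
pos 15 'a': at 2  ** P3@[14:15]
pos 16 'a': at 3  ** P0@[14:16],P3@[15:16]
pos 17 'c': at 4 (fail-walked)
pos 18 'b': at 5
pos 19 'b': at 6  ** P1@[16:19]
pos 20 'a': at 1 (fail-walked)
pos 21 'b': at 0 (fail-walked)
pos 22 'a': at 1
pos 23 'c': at 4
pos 24 'b': at 5
pos 25 'b': at 6  ** P1@[22:25]
pos 26 'c': at 7 (fail-walked)
pos 27 'c': at 8
pos 28 'a': at 1 (fail-walked)
pos 29 'c': at 4
pos 30 'b': at 5
pos 31 'a': at 1 (fail-walked)
pos 32 'a': at 2  ** P3@[31:32]
pos 33 'c': at 4 (fail-walked)
pos 34 'b': at 5
pos 35 'b': at 6  ** P1@[32:35]
pos 36 'c': at 7 (fail-walked)
pos 37 'b': at 0 (fail-walked)
pos 38 'b': at 0
pos 39 'c': at 7
pos 40 'b': at 0 (fail-walked)
pos 41 'a': at 1
pos 42 'a': at 2  ** P3@[41:42]
pos 43 'c': at 4 (fail-walked)
pos 44 'c': at 8 (fail-walked)
pos 45 'c': at 8 (fail-walked)
pos 46 'c': at 8 (fail-walked)
pos 47 'b': at 9

Matches: [[3,3],[4,0],[4,3],[5,0],[5,3],[6,0],[6,3],[7,0],[7,3],[12,1],[15,3],[16,0],[16,3],[19,1],[25,1],[32,3],[35,1],[42,3]]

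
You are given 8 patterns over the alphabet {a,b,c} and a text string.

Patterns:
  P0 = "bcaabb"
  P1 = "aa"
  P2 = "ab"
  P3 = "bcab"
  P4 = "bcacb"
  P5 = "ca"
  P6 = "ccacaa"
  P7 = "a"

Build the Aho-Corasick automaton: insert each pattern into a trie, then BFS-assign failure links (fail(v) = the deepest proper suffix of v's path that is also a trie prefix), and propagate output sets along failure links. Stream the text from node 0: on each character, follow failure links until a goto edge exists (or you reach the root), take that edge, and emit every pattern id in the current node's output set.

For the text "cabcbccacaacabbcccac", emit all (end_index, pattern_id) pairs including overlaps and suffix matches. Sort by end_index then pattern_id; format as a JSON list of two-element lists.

Build automaton:
Trie nodes:
  n0 'ε': a→7 b→1 c→13
  n1 'b': c→2
  n2 'bc': a→3
  n3 'bca': a→4 b→10 c→11
  n4 'bcaa': b→5
  n5 'bcaab': b→6
  n6 'bcaabb': ·  [P0 ends]
  n7 'a': a→8 b→9  [P7 ends]
  n8 'aa': ·  [P1 ends]
  n9 'ab': ·  [P2 ends]
  n10 'bcab': ·  [P3 ends]
  n11 'bcac': b→12
  n12 'bcacb': ·  [P4 ends]
  n13 'c': a→14 c→15
  n14 'ca': ·  [P5 ends]
  n15 'cc': a→16
  n16 'cca': c→17
  n17 'ccac': a→18
  n18 'ccaca': a→19
  n19 'ccacaa': ·  [P6 ends]

Failure links (BFS by depth):
  fail(1) 'b': from fail(0)=0 chase 'b': 0 ⇒ 0;  out=∅∪out(0)=∅
  fail(7) 'a': from fail(0)=0 chase 'a': 0 ⇒ 0;  out={7}∪out(0)={7}
  fail(13) 'c': from fail(0)=0 chase 'c': 0 ⇒ 0;  out=∅∪out(0)=∅
  fail(2) 'bc': from fail(1)=0 chase 'c': 0 ⇒ 13;  out=∅∪out(13)=∅
  fail(8) 'aa': from fail(7)=0 chase 'a': 0 ⇒ 7;  out={1}∪out(7)={1,7}
  fail(9) 'ab': from fail(7)=0 chase 'b': 0 ⇒ 1;  out={2}∪out(1)={2}
  fail(14) 'ca': from fail(13)=0 chase 'a': 0 ⇒ 7;  out={5}∪out(7)={5,7}
  fail(15) 'cc': from fail(13)=0 chase 'c': 0 ⇒ 13;  out=∅∪out(13)=∅
  fail(3) 'bca': from fail(2)=13 chase 'a': 13 ⇒ 14;  out=∅∪out(14)={5,7}
  fail(16) 'cca': from fail(15)=13 chase 'a': 13 ⇒ 14;  out=∅∪out(14)={5,7}
  fail(4) 'bcaa': from fail(3)=14 chase 'a': 14→7 ⇒ 8;  out=∅∪out(8)={1,7}
  fail(10) 'bcab': from fail(3)=14 chase 'b': 14→7 ⇒ 9;  out={3}∪out(9)={2,3}
  fail(11) 'bcac': from fail(3)=14 chase 'c': 14→7→0 ⇒ 13;  out=∅∪out(13)=∅
  fail(17) 'ccac': from fail(16)=14 chase 'c': 14→7→0 ⇒ 13;  out=∅∪out(13)=∅
  fail(5) 'bcaab': from fail(4)=8 chase 'b': 8→7 ⇒ 9;  out=∅∪out(9)={2}
  fail(12) 'bcacb': from fail(11)=13 chase 'b': 13→0 ⇒ 1;  out={4}∪out(1)={4}
  fail(18) 'ccaca': from fail(17)=13 chase 'a': 13 ⇒ 14;  out=∅∪out(14)={5,7}
  fail(6) 'bcaabb': from fail(5)=9 chase 'b': 9→1→0 ⇒ 1;  out={0}∪out(1)={0}
  fail(19) 'ccacaa': from fail(18)=14 chase 'a': 14→7 ⇒ 8;  out={6}∪out(8)={1,6,7}

Scan:
[0] read 'c'  n0⇒n13
[1] read 'a'  n13⇒n14  ** P5@[0:1],P7@[1:1]
[2] read 'b'  n14⇒n9 (via fail)  ** P2@[1:2]
[3] read 'c'  n9⇒n2 (via fail)
[4] read 'b'  n2⇒n1 (via fail)
[5] read 'c'  n1⇒n2
[6] read 'c'  n2⇒n15 (via fail)
[7] read 'a'  n15⇒n16  ** P5@[6:7],P7@[7:7]
[8] read 'c'  n16⇒n17
[9] read 'a'  n17⇒n18  ** P5@[8:9],P7@[9:9]
[10] read 'a'  n18⇒n19  ** P1@[9:10],P6@[5:10],P7@[10:10]
[11] read 'c'  n19⇒n13 (via fail)
[12] read 'a'  n13⇒n14  ** P5@[11:12],P7@[12:12]
[13] read 'b'  n14⇒n9 (via fail)  ** P2@[12:13]
[14] read 'b'  n9⇒n1 (via fail)
[15] read 'c'  n1⇒n2
[16] read 'c'  n2⇒n15 (via fail)
[17] read 'c'  n15⇒n15 (via fail)
[18] read 'a'  n15⇒n16  ** P5@[17:18],P7@[18:18]
[19] read 'c'  n16⇒n17

Matches: [[1,5],[1,7],[2,2],[7,5],[7,7],[9,5],[9,7],[10,1],[10,6],[10,7],[12,5],[12,7],[13,2],[18,5],[18,7]]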